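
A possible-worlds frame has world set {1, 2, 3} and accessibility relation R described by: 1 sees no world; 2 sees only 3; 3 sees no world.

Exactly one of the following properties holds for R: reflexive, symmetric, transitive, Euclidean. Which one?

Reflexive: no — 1 is not related to itself.
Symmetric: no — 2 R 3 but not 3 R 2.
Transitive: yes — every two-step R-path is closed by a direct edge.
Euclidean: no — 2 R 3 and 2 R 3, but not 3 R 3.
Only transitive holds.

transitive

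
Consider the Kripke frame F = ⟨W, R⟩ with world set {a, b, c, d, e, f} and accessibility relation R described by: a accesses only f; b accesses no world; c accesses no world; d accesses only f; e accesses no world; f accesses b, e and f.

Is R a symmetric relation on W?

No

Symmetric: no — a R f but not f R a.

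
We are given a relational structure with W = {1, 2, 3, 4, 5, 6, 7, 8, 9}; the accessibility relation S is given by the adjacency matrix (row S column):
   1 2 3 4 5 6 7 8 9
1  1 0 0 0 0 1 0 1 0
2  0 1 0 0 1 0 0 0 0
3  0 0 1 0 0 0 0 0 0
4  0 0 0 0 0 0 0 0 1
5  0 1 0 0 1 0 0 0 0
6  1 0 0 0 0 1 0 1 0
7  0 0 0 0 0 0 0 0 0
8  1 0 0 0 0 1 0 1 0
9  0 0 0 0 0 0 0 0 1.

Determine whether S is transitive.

Transitive: yes — every two-step S-path is closed by a direct edge.

Yes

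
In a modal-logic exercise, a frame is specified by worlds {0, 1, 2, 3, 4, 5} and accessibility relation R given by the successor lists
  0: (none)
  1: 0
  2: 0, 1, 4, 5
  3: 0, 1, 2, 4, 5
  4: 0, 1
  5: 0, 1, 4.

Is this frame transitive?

Yes

Transitive: yes — every two-step R-path is closed by a direct edge.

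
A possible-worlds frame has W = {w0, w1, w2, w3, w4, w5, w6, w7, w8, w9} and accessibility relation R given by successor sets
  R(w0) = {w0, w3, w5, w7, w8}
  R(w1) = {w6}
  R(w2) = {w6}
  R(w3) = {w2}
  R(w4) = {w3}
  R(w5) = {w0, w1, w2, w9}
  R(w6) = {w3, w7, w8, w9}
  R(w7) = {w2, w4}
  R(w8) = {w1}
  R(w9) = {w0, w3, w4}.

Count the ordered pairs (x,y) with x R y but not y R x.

20

Enumerating: (w0,w3), (w0,w7), (w0,w8), (w1,w6), (w2,w6), (w3,w2), (w4,w3), (w5,w1), (w5,w2), (w5,w9), (w6,w3), (w6,w7), … and 8 more.
Total: 20.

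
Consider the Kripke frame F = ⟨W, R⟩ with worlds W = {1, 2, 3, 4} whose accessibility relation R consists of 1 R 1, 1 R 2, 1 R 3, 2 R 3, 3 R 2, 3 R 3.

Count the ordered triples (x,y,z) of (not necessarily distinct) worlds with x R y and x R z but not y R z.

4

Enumerating: (1,2,1), (1,2,2), (1,3,1), (3,2,2).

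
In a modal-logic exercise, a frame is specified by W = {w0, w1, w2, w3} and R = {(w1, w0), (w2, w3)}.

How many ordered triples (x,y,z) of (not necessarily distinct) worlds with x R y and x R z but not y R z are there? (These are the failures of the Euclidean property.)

Enumerating: (w1,w0,w0), (w2,w3,w3).

2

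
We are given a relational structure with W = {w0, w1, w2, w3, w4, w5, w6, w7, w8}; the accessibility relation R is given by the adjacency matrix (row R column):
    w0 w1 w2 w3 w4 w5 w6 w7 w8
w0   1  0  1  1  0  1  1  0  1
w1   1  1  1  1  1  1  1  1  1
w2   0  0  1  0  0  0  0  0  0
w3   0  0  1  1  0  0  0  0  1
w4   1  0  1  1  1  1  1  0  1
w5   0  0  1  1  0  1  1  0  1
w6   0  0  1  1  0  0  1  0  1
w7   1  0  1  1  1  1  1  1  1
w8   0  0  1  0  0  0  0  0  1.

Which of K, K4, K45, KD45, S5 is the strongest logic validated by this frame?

K4

Transitive (axiom 4): yes — every two-step R-path is closed by a direct edge.
Euclidean (axiom 5): no — w0 R w2 and w0 R w3, but not w2 R w3.
Serial (axiom D): yes — every world has a successor (e.g. w0 R w0).
Reflexive (axiom T): yes — every world is R-related to itself.
So F validates K, K4; K45 would additionally require R to be Euclidean. The strongest is K4.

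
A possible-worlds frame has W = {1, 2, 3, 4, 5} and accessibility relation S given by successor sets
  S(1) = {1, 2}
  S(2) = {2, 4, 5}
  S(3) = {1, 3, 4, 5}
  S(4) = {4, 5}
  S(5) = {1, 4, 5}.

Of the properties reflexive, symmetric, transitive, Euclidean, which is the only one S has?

reflexive

Reflexive: yes — every world is S-related to itself.
Symmetric: no — 1 S 2 but not 2 S 1.
Transitive: no — 1 S 2 and 2 S 4, but not 1 S 4.
Euclidean: no — 3 S 1 and 3 S 4, but not 1 S 4.
Only reflexive holds.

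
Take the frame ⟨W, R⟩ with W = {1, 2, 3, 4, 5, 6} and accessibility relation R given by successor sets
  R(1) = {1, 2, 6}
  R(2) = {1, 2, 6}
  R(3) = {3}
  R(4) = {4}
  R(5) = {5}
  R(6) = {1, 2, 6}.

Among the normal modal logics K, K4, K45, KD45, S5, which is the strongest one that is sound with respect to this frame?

S5

Transitive (axiom 4): yes — every two-step R-path is closed by a direct edge.
Euclidean (axiom 5): yes — any two successors of a common world are R-related.
Serial (axiom D): yes — every world has a successor (e.g. 1 R 1).
Reflexive (axiom T): yes — every world is R-related to itself.
So F validates K, K4, K45, KD45, S5. The strongest is S5.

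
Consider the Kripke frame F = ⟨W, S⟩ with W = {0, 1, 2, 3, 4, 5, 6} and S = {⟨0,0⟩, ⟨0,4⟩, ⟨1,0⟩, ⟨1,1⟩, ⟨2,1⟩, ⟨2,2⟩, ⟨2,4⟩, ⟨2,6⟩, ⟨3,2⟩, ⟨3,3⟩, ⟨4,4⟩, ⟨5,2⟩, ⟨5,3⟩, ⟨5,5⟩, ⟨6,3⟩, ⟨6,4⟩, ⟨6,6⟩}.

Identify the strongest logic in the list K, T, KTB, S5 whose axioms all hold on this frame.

T

Reflexive (axiom T): yes — every world is S-related to itself.
Symmetric (axiom B): no — 0 S 4 but not 4 S 0.
Euclidean (axiom 5): no — 2 S 1 and 2 S 4, but not 1 S 4.
So F validates K, T; KTB would additionally require S to be symmetric. The strongest is T.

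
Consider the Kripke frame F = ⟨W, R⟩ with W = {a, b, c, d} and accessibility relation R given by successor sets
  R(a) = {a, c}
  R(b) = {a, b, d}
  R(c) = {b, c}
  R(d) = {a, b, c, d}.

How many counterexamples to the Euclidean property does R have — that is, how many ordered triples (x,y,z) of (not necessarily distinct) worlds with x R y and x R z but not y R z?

Enumerating: (a,c,a), (b,a,b), (b,a,d), (c,b,c), (d,a,b), (d,a,d), (d,b,c), (d,c,a), (d,c,d).

9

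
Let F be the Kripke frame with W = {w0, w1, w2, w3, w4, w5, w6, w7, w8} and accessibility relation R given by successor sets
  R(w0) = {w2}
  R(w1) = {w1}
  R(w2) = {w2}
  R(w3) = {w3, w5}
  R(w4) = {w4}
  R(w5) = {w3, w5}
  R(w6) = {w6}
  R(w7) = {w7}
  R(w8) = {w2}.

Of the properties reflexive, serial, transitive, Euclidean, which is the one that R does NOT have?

Reflexive: no — w0 is not related to itself.
Serial: yes — every world has a successor (e.g. w0 R w2).
Transitive: yes — every two-step R-path is closed by a direct edge.
Euclidean: yes — any two successors of a common world are R-related.
Only reflexive fails.

reflexive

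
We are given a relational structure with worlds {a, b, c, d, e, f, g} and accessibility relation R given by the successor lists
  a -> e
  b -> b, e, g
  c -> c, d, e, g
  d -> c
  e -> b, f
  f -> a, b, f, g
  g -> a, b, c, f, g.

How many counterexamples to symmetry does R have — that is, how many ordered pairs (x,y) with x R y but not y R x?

Enumerating: (a,e), (c,e), (e,f), (f,a), (f,b), (g,a).

6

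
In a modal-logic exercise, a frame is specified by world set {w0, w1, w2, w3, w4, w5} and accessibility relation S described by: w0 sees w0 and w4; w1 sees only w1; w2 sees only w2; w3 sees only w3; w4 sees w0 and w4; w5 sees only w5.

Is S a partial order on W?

No

Reflexive: yes — every world is S-related to itself.
Transitive: yes — every two-step S-path is closed by a direct edge.
Antisymmetric: no — w0 S w4 and w4 S w0 with w0 ≠ w4.
So S is not a partial order.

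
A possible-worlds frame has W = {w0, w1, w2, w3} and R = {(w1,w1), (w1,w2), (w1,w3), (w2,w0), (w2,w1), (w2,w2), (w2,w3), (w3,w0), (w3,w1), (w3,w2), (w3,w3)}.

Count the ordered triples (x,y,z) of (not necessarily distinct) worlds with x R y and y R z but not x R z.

2

Enumerating: (w1,w2,w0), (w1,w3,w0).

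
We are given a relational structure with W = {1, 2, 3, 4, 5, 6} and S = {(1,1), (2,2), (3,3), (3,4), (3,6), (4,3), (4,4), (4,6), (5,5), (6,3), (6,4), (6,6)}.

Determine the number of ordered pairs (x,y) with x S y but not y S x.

0

S is symmetric; there are no such tuples.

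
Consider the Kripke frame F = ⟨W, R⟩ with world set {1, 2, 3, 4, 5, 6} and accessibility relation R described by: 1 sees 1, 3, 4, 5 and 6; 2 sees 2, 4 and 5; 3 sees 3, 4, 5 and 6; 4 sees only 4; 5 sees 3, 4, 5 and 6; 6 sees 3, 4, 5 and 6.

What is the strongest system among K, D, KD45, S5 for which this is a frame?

D

Serial (axiom D): yes — every world has a successor (e.g. 1 R 1).
Euclidean (axiom 5): no — 1 R 4 and 1 R 3, but not 4 R 3.
Transitive (axiom 4): no — 2 R 5 and 5 R 3, but not 2 R 3.
Reflexive (axiom T): yes — every world is R-related to itself.
So F validates K, D; KD45 would additionally require R to be Euclidean and transitive. The strongest is D.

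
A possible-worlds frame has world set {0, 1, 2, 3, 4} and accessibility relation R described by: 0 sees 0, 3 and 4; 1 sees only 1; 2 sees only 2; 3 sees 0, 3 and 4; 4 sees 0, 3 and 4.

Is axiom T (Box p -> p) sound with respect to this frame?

By correspondence theory, T is valid on a frame iff R is reflexive.
Reflexive: yes — every world is R-related to itself.

Yes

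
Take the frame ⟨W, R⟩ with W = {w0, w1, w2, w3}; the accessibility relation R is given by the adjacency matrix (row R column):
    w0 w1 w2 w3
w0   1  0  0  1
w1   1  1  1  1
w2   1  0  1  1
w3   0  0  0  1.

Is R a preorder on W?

Reflexive: yes — every world is R-related to itself.
Transitive: yes — every two-step R-path is closed by a direct edge.
So R is a preorder.

Yes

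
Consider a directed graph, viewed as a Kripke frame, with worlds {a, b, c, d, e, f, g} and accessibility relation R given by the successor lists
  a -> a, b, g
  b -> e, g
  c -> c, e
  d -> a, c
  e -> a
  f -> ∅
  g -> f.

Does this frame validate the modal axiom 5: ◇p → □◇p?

No

Axiom 5 corresponds to the accessibility relation being Euclidean.
Euclidean: no — a R g and a R b, but not g R b.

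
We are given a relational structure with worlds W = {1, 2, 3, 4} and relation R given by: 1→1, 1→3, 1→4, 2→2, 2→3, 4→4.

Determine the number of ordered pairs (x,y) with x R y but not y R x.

3

Enumerating: (1,3), (1,4), (2,3).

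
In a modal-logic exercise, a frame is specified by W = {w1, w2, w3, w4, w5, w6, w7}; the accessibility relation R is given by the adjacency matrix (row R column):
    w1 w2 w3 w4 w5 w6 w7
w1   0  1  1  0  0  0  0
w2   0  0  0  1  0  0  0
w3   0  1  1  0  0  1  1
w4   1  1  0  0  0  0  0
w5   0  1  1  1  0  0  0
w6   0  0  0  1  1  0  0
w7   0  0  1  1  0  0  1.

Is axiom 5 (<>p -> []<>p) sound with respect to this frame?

Axiom 5 corresponds to the accessibility relation being Euclidean.
Euclidean: no — w1 R w2 and w1 R w3, but not w2 R w3.

No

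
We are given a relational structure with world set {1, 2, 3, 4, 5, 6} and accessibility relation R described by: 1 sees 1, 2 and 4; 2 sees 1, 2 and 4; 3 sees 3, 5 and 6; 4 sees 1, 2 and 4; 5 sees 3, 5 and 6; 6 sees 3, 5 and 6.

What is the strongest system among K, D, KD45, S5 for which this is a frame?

Serial (axiom D): yes — every world has a successor (e.g. 1 R 1).
Euclidean (axiom 5): yes — any two successors of a common world are R-related.
Transitive (axiom 4): yes — every two-step R-path is closed by a direct edge.
Reflexive (axiom T): yes — every world is R-related to itself.
So F validates K, D, KD45, S5. The strongest is S5.

S5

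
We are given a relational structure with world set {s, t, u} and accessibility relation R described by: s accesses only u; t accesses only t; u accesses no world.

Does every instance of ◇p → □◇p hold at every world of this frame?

No

Axiom 5 corresponds to the accessibility relation being Euclidean.
Euclidean: no — s R u and s R u, but not u R u.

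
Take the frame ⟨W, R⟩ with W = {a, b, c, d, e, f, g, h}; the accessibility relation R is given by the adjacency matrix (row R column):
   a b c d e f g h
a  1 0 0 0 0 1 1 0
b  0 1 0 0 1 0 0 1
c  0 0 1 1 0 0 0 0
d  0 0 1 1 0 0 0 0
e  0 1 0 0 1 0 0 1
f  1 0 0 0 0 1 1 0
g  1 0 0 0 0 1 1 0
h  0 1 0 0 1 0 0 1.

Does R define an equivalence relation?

Reflexive: yes — every world is R-related to itself.
Symmetric: yes — every pair in R has its reverse in R.
Transitive: yes — every two-step R-path is closed by a direct edge.
So R is an equivalence relation.

Yes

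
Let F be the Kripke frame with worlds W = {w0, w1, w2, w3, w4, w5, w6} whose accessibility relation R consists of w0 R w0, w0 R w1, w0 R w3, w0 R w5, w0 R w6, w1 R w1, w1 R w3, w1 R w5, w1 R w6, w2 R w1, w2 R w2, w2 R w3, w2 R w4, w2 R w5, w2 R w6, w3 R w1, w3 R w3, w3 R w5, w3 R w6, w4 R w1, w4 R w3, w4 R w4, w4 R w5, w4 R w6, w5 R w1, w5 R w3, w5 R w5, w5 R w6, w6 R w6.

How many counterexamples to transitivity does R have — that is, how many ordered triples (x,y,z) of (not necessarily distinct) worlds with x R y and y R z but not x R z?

R is transitive; there are no such tuples.

0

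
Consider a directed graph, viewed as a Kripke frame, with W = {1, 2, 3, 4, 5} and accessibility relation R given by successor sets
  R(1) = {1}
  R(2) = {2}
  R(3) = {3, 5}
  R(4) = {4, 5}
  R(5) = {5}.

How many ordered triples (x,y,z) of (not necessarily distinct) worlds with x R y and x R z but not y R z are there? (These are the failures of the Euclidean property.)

2

Enumerating: (3,5,3), (4,5,4).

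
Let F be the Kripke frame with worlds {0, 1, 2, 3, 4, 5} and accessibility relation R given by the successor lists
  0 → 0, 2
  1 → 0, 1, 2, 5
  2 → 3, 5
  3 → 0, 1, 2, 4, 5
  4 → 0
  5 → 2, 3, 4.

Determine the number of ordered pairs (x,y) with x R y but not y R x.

Enumerating: (0,2), (1,0), (1,2), (1,5), (3,0), (3,1), (3,4), (4,0), (5,4).

9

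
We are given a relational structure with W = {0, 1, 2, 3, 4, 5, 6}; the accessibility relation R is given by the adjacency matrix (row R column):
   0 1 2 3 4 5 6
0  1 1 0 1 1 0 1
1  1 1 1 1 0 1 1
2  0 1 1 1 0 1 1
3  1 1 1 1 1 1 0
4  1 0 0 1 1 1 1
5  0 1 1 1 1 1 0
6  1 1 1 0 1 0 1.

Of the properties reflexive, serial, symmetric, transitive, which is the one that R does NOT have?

Reflexive: yes — every world is R-related to itself.
Serial: yes — every world has a successor (e.g. 0 R 0).
Symmetric: yes — every pair in R has its reverse in R.
Transitive: no — 0 R 1 and 1 R 2, but not 0 R 2.
Only transitive fails.

transitive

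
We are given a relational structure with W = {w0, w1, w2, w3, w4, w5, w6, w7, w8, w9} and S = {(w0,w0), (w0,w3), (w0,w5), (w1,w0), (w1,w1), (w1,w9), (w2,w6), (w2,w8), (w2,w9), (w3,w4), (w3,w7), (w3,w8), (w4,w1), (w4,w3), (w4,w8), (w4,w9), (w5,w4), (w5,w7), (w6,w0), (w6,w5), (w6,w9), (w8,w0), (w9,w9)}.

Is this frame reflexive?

Reflexive: no — w2 is not related to itself.

No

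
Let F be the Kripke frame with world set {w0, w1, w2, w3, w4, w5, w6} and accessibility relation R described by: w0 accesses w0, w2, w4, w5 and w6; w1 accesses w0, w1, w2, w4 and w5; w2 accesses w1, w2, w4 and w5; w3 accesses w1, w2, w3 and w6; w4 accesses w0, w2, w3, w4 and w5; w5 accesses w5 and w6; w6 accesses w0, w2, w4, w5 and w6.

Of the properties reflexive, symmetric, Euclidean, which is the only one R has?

reflexive

Reflexive: yes — every world is R-related to itself.
Symmetric: no — w0 R w2 but not w2 R w0.
Euclidean: no — w0 R w2 and w0 R w6, but not w2 R w6.
Only reflexive holds.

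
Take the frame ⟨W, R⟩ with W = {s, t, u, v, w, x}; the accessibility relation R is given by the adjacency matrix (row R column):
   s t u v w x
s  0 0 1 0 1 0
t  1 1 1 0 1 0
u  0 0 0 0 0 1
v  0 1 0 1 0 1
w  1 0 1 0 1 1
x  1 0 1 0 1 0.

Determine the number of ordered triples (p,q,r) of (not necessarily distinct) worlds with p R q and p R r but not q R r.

Enumerating: (s,u,u), (s,u,w), (t,s,s), (t,s,t), (t,u,s), (t,u,t), (t,u,u), (t,u,w), (t,w,t), (u,x,x), (v,t,v), (v,t,x), … and 13 more.
Total: 25.

25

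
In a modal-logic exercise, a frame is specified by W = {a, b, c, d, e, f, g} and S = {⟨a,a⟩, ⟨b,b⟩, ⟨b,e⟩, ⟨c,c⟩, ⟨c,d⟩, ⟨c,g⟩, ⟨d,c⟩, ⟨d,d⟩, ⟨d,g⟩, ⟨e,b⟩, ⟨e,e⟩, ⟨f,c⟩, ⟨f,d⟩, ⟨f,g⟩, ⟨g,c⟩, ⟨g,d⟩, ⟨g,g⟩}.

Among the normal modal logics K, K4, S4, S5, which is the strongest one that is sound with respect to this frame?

Transitive (axiom 4): yes — every two-step S-path is closed by a direct edge.
Reflexive (axiom T): no — f is not related to itself.
Euclidean (axiom 5): yes — any two successors of a common world are S-related.
So F validates K, K4; S4 would additionally require S to be reflexive. The strongest is K4.

K4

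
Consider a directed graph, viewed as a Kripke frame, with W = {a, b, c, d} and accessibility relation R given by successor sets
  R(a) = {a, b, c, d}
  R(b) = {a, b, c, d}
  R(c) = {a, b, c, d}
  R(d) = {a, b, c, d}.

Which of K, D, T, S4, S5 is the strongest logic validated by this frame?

S5

Serial (axiom D): yes — every world has a successor (e.g. a R a).
Reflexive (axiom T): yes — every world is R-related to itself.
Transitive (axiom 4): yes — every two-step R-path is closed by a direct edge.
Euclidean (axiom 5): yes — any two successors of a common world are R-related.
So F validates K, D, T, S4, S5. The strongest is S5.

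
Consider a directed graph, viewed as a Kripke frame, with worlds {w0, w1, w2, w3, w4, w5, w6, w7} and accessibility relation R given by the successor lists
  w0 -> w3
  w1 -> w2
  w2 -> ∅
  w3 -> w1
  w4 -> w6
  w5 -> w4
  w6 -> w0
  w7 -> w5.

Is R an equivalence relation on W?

Reflexive: no — w0 is not related to itself.
Symmetric: no — w0 R w3 but not w3 R w0.
Transitive: no — w0 R w3 and w3 R w1, but not w0 R w1.
So R is not an equivalence relation.

No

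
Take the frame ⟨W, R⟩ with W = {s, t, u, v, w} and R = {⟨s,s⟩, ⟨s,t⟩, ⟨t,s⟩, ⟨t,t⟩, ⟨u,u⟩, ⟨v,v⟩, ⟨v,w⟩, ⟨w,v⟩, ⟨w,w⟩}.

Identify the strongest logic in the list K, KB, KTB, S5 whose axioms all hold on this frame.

S5

Symmetric (axiom B): yes — every pair in R has its reverse in R.
Reflexive (axiom T): yes — every world is R-related to itself.
Euclidean (axiom 5): yes — any two successors of a common world are R-related.
So F validates K, KB, KTB, S5. The strongest is S5.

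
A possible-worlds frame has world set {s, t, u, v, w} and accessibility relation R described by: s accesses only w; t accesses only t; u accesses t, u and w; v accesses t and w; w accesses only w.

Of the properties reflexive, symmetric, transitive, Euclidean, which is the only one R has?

transitive

Reflexive: no — s is not related to itself.
Symmetric: no — s R w but not w R s.
Transitive: yes — every two-step R-path is closed by a direct edge.
Euclidean: no — u R t and u R w, but not t R w.
Only transitive holds.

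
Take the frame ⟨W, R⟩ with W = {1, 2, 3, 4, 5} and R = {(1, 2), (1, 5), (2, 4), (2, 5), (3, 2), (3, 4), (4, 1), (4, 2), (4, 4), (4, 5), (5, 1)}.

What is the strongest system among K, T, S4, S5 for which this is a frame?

Reflexive (axiom T): no — 1 is not related to itself.
Transitive (axiom 4): no — 1 R 2 and 2 R 4, but not 1 R 4.
Euclidean (axiom 5): no — 1 R 5 and 1 R 2, but not 5 R 2.
So F validates K; T would additionally require R to be reflexive. The strongest is K.

K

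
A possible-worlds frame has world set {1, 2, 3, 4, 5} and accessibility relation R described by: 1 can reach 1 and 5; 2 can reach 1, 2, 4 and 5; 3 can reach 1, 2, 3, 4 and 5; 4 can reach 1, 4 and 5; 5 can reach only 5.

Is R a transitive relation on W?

Yes

Transitive: yes — every two-step R-path is closed by a direct edge.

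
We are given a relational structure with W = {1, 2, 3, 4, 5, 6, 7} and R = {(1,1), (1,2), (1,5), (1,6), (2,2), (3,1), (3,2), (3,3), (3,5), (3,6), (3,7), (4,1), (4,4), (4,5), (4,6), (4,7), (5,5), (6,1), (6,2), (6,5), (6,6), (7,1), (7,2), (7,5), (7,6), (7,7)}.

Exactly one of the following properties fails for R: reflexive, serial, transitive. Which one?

transitive

Reflexive: yes — every world is R-related to itself.
Serial: yes — every world has a successor (e.g. 1 R 1).
Transitive: no — 4 R 1 and 1 R 2, but not 4 R 2.
Only transitive fails.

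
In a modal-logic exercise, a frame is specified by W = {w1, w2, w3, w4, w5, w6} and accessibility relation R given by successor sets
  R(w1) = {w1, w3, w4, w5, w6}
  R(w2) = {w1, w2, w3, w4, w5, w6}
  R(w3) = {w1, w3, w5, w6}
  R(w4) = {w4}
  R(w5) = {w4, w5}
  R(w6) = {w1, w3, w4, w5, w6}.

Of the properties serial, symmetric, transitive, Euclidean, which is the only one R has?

Serial: yes — every world has a successor (e.g. w1 R w1).
Symmetric: no — w1 R w4 but not w4 R w1.
Transitive: no — w3 R w1 and w1 R w4, but not w3 R w4.
Euclidean: no — w1 R w3 and w1 R w4, but not w3 R w4.
Only serial holds.

serial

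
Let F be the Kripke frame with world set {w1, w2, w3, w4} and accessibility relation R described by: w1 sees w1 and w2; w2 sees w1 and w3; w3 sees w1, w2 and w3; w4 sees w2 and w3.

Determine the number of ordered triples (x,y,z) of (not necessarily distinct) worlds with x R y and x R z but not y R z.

5

Enumerating: (w1,w2,w2), (w2,w1,w3), (w3,w1,w3), (w3,w2,w2), (w4,w2,w2).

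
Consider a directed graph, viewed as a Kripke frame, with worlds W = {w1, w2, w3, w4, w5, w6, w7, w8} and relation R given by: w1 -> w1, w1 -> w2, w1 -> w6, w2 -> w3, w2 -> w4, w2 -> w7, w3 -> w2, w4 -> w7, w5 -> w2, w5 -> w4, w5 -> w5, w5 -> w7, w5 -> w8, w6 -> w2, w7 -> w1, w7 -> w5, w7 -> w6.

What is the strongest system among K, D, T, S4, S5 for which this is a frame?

Serial (axiom D): no — w8 has no R-successor.
Reflexive (axiom T): no — w2 is not related to itself.
Transitive (axiom 4): no — w1 R w2 and w2 R w3, but not w1 R w3.
Euclidean (axiom 5): no — w1 R w2 and w1 R w6, but not w2 R w6.
So F validates K; D would additionally require R to be serial. The strongest is K.

K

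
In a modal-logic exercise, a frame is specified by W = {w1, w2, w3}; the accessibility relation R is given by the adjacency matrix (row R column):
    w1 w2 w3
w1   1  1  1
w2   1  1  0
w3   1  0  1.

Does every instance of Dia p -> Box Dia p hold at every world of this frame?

No

Axiom 5 corresponds to the accessibility relation being Euclidean.
Euclidean: no — w1 R w2 and w1 R w3, but not w2 R w3.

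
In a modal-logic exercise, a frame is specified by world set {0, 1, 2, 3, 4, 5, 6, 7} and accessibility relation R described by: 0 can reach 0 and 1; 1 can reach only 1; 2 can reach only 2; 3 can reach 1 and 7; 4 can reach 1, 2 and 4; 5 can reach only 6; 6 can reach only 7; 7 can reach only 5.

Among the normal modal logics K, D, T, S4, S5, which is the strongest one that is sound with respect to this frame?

D

Serial (axiom D): yes — every world has a successor (e.g. 0 R 0).
Reflexive (axiom T): no — 3 is not related to itself.
Transitive (axiom 4): no — 3 R 7 and 7 R 5, but not 3 R 5.
Euclidean (axiom 5): no — 3 R 1 and 3 R 7, but not 1 R 7.
So F validates K, D; T would additionally require R to be reflexive. The strongest is D.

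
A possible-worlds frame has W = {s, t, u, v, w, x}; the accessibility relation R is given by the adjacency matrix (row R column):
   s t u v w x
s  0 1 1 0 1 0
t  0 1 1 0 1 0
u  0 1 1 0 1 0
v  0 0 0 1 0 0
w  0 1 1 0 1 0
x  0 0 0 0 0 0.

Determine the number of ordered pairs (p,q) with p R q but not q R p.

Enumerating: (s,t), (s,u), (s,w).

3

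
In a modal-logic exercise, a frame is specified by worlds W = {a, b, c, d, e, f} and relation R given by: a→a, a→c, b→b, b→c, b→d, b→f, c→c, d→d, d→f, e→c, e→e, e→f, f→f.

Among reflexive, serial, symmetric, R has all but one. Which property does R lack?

Reflexive: yes — every world is R-related to itself.
Serial: yes — every world has a successor (e.g. a R a).
Symmetric: no — a R c but not c R a.
Only symmetric fails.

symmetric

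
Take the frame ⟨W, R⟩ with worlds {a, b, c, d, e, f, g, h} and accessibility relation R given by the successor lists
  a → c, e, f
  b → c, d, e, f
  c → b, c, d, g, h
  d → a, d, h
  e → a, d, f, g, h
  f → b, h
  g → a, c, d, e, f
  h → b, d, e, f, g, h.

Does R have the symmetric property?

No

Symmetric: no — a R c but not c R a.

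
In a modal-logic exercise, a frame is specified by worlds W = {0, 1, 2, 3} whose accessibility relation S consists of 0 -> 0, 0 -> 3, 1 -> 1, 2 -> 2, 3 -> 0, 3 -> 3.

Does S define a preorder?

Yes

Reflexive: yes — every world is S-related to itself.
Transitive: yes — every two-step S-path is closed by a direct edge.
So S is a preorder.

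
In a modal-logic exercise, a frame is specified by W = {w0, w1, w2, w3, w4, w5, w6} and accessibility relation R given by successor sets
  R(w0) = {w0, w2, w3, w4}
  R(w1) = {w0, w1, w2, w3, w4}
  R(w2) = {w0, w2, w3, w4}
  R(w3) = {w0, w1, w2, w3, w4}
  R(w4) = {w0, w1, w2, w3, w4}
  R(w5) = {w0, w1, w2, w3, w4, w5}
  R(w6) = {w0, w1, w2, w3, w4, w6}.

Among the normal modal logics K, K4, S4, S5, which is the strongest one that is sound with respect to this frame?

K

Transitive (axiom 4): no — w0 R w3 and w3 R w1, but not w0 R w1.
Reflexive (axiom T): yes — every world is R-related to itself.
Euclidean (axiom 5): no — w3 R w0 and w3 R w1, but not w0 R w1.
So F validates K; K4 would additionally require R to be transitive. The strongest is K.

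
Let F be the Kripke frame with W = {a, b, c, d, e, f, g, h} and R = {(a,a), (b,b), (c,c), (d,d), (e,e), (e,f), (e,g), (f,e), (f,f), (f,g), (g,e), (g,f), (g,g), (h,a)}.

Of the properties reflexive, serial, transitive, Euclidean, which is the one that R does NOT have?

reflexive

Reflexive: no — h is not related to itself.
Serial: yes — every world has a successor (e.g. a R a).
Transitive: yes — every two-step R-path is closed by a direct edge.
Euclidean: yes — any two successors of a common world are R-related.
Only reflexive fails.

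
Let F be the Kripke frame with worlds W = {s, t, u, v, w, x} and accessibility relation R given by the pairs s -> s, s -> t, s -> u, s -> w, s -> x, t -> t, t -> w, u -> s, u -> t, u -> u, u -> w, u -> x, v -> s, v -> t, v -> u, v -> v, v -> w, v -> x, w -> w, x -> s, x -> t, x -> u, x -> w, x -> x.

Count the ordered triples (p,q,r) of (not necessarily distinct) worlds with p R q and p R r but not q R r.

34

Enumerating: (s,t,s), (s,t,u), (s,t,x), (s,w,s), (s,w,t), (s,w,u), (s,w,x), (t,w,t), (u,t,s), (u,t,u), (u,t,x), (u,w,s), … and 22 more.
Total: 34.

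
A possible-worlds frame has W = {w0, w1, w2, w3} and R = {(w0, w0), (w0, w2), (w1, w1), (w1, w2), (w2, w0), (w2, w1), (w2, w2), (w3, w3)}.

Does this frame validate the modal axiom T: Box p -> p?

Yes

Axiom T corresponds to the accessibility relation being reflexive.
Reflexive: yes — every world is R-related to itself.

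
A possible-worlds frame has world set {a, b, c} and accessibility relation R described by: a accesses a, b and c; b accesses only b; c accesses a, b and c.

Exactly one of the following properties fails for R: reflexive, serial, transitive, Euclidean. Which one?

Euclidean

Reflexive: yes — every world is R-related to itself.
Serial: yes — every world has a successor (e.g. a R a).
Transitive: yes — every two-step R-path is closed by a direct edge.
Euclidean: no — a R b and a R c, but not b R c.
Only Euclidean fails.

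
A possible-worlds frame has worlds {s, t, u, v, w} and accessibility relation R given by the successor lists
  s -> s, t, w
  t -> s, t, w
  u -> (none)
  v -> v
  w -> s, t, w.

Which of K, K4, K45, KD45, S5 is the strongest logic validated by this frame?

K45

Transitive (axiom 4): yes — every two-step R-path is closed by a direct edge.
Euclidean (axiom 5): yes — any two successors of a common world are R-related.
Serial (axiom D): no — u has no R-successor.
Reflexive (axiom T): no — u is not related to itself.
So F validates K, K4, K45; KD45 would additionally require R to be serial. The strongest is K45.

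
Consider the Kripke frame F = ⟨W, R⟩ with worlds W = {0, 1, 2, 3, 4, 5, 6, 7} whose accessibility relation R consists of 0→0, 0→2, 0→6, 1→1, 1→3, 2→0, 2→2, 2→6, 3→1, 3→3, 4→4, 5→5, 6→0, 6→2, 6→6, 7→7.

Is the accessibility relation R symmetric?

Symmetric: yes — every pair in R has its reverse in R.

Yes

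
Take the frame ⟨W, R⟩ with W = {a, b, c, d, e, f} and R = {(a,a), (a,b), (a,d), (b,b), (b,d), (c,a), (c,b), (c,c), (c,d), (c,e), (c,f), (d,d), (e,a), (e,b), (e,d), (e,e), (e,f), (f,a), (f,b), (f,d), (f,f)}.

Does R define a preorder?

Yes

Reflexive: yes — every world is R-related to itself.
Transitive: yes — every two-step R-path is closed by a direct edge.
So R is a preorder.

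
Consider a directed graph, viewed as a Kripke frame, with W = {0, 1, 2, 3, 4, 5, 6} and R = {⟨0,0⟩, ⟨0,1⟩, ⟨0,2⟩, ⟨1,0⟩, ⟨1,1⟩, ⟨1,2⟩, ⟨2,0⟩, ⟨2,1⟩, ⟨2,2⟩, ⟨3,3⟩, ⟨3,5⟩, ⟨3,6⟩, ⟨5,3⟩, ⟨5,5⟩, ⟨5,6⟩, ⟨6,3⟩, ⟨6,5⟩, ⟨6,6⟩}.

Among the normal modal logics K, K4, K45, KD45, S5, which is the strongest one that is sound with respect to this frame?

Transitive (axiom 4): yes — every two-step R-path is closed by a direct edge.
Euclidean (axiom 5): yes — any two successors of a common world are R-related.
Serial (axiom D): no — 4 has no R-successor.
Reflexive (axiom T): no — 4 is not related to itself.
So F validates K, K4, K45; KD45 would additionally require R to be serial. The strongest is K45.

K45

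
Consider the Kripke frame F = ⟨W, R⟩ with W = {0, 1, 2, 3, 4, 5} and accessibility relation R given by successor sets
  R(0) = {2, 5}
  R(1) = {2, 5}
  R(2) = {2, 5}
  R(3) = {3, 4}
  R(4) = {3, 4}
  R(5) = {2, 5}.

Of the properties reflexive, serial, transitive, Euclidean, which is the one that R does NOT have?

Reflexive: no — 0 is not related to itself.
Serial: yes — every world has a successor (e.g. 0 R 2).
Transitive: yes — every two-step R-path is closed by a direct edge.
Euclidean: yes — any two successors of a common world are R-related.
Only reflexive fails.

reflexive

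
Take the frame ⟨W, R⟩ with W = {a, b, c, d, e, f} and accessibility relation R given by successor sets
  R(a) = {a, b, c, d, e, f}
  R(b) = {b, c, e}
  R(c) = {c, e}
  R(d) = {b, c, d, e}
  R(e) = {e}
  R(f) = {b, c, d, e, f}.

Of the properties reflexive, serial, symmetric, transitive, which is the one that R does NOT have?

symmetric

Reflexive: yes — every world is R-related to itself.
Serial: yes — every world has a successor (e.g. a R a).
Symmetric: no — a R b but not b R a.
Transitive: yes — every two-step R-path is closed by a direct edge.
Only symmetric fails.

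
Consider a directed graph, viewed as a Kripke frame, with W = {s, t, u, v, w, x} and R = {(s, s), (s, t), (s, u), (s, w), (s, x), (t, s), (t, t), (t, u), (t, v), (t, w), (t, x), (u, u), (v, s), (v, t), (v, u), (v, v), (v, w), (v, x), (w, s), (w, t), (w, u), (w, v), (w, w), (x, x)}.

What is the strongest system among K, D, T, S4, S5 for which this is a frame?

Serial (axiom D): yes — every world has a successor (e.g. s R s).
Reflexive (axiom T): yes — every world is R-related to itself.
Transitive (axiom 4): no — s R t and t R v, but not s R v.
Euclidean (axiom 5): no — s R u and s R t, but not u R t.
So F validates K, D, T; S4 would additionally require R to be transitive. The strongest is T.

T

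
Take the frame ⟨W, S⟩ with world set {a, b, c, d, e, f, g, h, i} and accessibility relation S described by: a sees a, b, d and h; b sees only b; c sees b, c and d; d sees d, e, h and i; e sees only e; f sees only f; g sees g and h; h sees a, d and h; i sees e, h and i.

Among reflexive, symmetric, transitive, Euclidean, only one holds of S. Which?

Reflexive: yes — every world is S-related to itself.
Symmetric: no — a S b but not b S a.
Transitive: no — a S d and d S e, but not a S e.
Euclidean: no — a S b and a S d, but not b S d.
Only reflexive holds.

reflexive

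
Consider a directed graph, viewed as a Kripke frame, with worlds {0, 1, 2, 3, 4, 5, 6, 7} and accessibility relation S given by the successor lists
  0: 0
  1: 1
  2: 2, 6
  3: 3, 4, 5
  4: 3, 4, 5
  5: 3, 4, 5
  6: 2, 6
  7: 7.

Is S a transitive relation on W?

Transitive: yes — every two-step S-path is closed by a direct edge.

Yes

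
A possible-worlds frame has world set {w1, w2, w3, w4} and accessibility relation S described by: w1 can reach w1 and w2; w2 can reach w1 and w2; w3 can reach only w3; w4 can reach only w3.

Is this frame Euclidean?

Euclidean: yes — any two successors of a common world are S-related.

Yes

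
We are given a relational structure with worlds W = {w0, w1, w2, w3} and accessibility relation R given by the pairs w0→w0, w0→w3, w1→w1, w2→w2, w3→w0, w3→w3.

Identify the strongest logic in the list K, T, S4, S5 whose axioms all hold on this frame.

S5

Reflexive (axiom T): yes — every world is R-related to itself.
Transitive (axiom 4): yes — every two-step R-path is closed by a direct edge.
Euclidean (axiom 5): yes — any two successors of a common world are R-related.
So F validates K, T, S4, S5. The strongest is S5.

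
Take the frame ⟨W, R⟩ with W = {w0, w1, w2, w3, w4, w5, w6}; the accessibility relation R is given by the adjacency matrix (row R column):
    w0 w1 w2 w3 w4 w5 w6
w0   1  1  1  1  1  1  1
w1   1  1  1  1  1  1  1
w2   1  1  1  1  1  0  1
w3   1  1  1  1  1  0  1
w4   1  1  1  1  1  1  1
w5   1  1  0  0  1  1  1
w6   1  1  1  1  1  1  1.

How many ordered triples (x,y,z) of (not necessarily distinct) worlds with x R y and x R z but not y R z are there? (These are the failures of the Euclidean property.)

16

Enumerating: (w0,w2,w5), (w0,w3,w5), (w0,w5,w2), (w0,w5,w3), (w1,w2,w5), (w1,w3,w5), (w1,w5,w2), (w1,w5,w3), (w4,w2,w5), (w4,w3,w5), (w4,w5,w2), (w4,w5,w3), (w6,w2,w5), (w6,w3,w5), (w6,w5,w2), (w6,w5,w3).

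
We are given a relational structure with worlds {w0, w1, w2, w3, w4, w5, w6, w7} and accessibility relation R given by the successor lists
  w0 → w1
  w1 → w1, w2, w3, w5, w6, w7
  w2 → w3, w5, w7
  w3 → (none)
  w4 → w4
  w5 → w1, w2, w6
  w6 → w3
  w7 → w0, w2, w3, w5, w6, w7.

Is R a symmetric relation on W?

No

Symmetric: no — w0 R w1 but not w1 R w0.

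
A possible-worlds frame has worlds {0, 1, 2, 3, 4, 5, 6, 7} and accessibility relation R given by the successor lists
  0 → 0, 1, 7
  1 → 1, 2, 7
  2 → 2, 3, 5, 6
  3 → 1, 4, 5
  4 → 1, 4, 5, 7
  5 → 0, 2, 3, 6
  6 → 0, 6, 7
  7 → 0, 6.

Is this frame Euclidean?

Euclidean: no — 0 R 7 and 0 R 1, but not 7 R 1.

No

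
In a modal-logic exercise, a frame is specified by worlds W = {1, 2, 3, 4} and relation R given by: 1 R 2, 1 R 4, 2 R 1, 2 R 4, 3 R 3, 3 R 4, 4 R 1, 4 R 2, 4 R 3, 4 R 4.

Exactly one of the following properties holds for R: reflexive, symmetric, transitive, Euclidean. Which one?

Reflexive: no — 1 is not related to itself.
Symmetric: yes — every pair in R has its reverse in R.
Transitive: no — 1 R 4 and 4 R 3, but not 1 R 3.
Euclidean: no — 4 R 1 and 4 R 3, but not 1 R 3.
Only symmetric holds.

symmetric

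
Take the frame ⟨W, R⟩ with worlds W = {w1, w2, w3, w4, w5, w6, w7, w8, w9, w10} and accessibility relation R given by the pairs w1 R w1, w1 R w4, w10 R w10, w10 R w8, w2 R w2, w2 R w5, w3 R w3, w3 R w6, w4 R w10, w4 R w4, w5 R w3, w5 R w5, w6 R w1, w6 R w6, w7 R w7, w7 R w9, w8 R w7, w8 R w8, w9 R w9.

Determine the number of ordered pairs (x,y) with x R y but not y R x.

9

Enumerating: (w1,w4), (w10,w8), (w2,w5), (w3,w6), (w4,w10), (w5,w3), (w6,w1), (w7,w9), (w8,w7).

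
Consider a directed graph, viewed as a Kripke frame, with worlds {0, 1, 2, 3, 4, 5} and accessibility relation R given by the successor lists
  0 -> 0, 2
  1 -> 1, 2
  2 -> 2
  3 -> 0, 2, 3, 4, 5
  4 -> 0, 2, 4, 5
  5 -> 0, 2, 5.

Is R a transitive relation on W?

Yes

Transitive: yes — every two-step R-path is closed by a direct edge.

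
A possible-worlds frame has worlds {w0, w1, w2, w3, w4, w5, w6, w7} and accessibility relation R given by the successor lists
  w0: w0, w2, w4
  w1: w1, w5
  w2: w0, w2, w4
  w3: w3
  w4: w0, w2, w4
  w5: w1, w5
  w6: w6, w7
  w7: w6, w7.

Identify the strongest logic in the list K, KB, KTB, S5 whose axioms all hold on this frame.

Symmetric (axiom B): yes — every pair in R has its reverse in R.
Reflexive (axiom T): yes — every world is R-related to itself.
Euclidean (axiom 5): yes — any two successors of a common world are R-related.
So F validates K, KB, KTB, S5. The strongest is S5.

S5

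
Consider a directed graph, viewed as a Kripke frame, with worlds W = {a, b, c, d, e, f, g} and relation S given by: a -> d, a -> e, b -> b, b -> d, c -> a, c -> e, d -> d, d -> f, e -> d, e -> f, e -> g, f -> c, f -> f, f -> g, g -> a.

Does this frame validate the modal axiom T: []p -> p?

By correspondence theory, T is valid on a frame iff S is reflexive.
Reflexive: no — a is not related to itself.

No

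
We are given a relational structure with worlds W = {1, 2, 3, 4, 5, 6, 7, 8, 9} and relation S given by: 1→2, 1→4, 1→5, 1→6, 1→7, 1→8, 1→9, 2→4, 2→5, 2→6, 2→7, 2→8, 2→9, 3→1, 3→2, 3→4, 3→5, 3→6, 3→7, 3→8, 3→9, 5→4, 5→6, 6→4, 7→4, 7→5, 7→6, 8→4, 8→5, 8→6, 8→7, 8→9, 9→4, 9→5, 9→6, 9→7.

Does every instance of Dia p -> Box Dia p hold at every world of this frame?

By correspondence theory, 5 is valid on a frame iff S is Euclidean.
Euclidean: no — 1 S 4 and 1 S 2, but not 4 S 2.

No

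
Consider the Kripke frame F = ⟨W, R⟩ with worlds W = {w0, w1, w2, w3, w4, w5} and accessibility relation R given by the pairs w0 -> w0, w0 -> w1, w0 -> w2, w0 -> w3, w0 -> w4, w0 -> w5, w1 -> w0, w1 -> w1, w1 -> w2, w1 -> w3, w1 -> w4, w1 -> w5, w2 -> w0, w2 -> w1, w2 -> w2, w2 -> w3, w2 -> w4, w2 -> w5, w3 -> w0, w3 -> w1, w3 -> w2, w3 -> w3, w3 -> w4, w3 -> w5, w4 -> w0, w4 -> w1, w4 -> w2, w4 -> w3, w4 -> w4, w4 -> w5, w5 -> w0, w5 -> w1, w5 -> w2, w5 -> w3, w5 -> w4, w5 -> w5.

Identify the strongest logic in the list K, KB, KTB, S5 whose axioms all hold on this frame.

Symmetric (axiom B): yes — every pair in R has its reverse in R.
Reflexive (axiom T): yes — every world is R-related to itself.
Euclidean (axiom 5): yes — any two successors of a common world are R-related.
So F validates K, KB, KTB, S5. The strongest is S5.

S5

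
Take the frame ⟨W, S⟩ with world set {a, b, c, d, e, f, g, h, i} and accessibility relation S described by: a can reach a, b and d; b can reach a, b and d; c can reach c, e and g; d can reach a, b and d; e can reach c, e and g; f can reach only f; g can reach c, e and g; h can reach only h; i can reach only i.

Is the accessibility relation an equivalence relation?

Reflexive: yes — every world is S-related to itself.
Symmetric: yes — every pair in S has its reverse in S.
Transitive: yes — every two-step S-path is closed by a direct edge.
So S is an equivalence relation.

Yes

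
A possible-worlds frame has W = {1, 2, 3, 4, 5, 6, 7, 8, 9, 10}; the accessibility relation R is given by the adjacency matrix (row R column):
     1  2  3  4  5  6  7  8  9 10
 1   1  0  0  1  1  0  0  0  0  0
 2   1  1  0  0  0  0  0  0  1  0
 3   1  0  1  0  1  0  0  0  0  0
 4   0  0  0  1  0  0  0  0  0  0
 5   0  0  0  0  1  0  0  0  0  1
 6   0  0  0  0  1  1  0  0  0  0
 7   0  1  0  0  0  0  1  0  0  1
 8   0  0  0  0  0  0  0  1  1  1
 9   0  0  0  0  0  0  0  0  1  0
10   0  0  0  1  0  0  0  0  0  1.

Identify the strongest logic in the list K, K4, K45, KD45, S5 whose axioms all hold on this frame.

Transitive (axiom 4): no — 1 R 5 and 5 R 10, but not 1 R 10.
Euclidean (axiom 5): no — 1 R 4 and 1 R 5, but not 4 R 5.
Serial (axiom D): yes — every world has a successor (e.g. 1 R 1).
Reflexive (axiom T): yes — every world is R-related to itself.
So F validates K; K4 would additionally require R to be transitive. The strongest is K.

K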